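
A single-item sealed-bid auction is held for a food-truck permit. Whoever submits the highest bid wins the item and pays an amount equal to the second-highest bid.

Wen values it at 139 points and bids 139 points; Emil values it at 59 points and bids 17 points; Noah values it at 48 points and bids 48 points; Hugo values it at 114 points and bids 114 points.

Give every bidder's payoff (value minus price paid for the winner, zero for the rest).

Wen 25 points, Emil 0 points, Noah 0 points, Hugo 0 points.

Sorted high to low: Wen 139 points > Hugo 114 points > Noah 48 points > Emil 17 points.
Wen has the top bid and wins; the price is the second-highest bid, 114 points.
Wen's payoff = 139 points − 114 points = 25 points. All other bidders lose, so their payoff is 0.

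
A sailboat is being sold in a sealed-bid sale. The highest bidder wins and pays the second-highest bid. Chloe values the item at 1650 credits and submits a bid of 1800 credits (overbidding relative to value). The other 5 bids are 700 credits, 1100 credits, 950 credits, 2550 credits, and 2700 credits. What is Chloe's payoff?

Chloe's payoff: 0 credits.

Highest competing bid: 2700 credits.
Chloe's bid 1800 credits is not the highest, so Chloe loses, pays nothing, and earns zero payoff.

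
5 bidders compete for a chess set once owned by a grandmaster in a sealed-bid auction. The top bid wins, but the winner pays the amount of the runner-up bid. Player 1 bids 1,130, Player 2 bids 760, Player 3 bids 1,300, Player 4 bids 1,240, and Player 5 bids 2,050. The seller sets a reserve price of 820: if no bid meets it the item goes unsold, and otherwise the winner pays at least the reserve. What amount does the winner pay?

Bids in descending order: Player 5 2,050; Player 3 1,300; Player 4 1,240; Player 1 1,130; Player 2 760.
Player 5 has the highest bid, so Player 5 wins.
The second-highest bid is 1,300, which exceeds the reserve, so that sets the price.

The winner pays 1,300.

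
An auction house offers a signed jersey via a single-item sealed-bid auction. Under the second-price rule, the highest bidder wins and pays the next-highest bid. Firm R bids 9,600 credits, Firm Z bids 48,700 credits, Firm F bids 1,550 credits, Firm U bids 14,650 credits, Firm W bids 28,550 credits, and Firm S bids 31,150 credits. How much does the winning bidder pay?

Ranking the bids: Firm Z 48,700 credits, then Firm S 31,150 credits, then Firm W 28,550 credits, then Firm U 14,650 credits, then Firm R 9,600 credits, then Firm F 1,550 credits.
Firm Z has the highest bid, so Firm Z wins.
The second-highest bid is 31,150 credits, so that is what Firm Z pays.

Price paid: 31,150 credits.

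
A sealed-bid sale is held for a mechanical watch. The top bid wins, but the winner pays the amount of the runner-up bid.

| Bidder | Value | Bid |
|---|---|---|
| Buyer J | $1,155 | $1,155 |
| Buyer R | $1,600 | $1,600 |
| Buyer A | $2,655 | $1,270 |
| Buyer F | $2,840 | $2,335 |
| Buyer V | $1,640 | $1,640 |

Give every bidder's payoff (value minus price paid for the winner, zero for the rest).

Buyer J $0, Buyer R $0, Buyer A $0, Buyer F $1,200, Buyer V $0.

Bids in descending order: Buyer F $2,335 > Buyer V $1,640 > Buyer R $1,600 > Buyer A $1,270 > Buyer J $1,155.
Buyer F has the top bid and wins; the price is the second-highest bid, $1,640.
Buyer F's payoff = $2,840 − $1,640 = $1,200. All other bidders lose, so their payoff is 0.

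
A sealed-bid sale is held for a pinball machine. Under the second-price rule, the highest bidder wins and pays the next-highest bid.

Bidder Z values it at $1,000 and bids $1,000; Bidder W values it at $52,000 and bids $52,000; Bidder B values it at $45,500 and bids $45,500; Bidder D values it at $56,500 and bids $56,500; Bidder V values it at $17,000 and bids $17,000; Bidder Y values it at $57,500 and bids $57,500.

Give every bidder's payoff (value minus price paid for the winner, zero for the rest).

Bidder Z $0, Bidder W $0, Bidder B $0, Bidder D $0, Bidder V $0, Bidder Y $1,000.

Ordered from highest: Bidder Y $57,500 > Bidder D $56,500 > Bidder W $52,000 > Bidder B $45,500 > Bidder V $17,000 > Bidder Z $1,000.
Bidder Y has the top bid and wins; the price is the second-highest bid, $56,500.
Bidder Y's payoff = $57,500 − $56,500 = $1,000. All other bidders lose, so their payoff is 0.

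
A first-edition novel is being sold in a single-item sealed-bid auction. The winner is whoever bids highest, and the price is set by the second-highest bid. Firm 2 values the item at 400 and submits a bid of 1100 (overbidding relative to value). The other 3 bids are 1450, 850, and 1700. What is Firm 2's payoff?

0

Highest competing bid: 1700.
Firm 2's bid 1100 is not the highest, so Firm 2 loses, pays nothing, and earns zero payoff.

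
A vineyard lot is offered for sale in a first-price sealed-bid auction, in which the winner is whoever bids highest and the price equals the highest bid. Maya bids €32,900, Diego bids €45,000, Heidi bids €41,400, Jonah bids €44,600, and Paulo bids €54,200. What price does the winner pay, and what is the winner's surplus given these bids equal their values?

The winner pays €54,200 for a surplus of €0.

Bids in descending order: Paulo €54,200, then Diego €45,000, then Jonah €44,600, then Heidi €41,400, then Maya €32,900.
Paulo is the highest bidder, so Paulo wins.
Under the first-price rule, the price is the highest bid: €54,200.
Surplus = €54,200 − €54,200 = €0.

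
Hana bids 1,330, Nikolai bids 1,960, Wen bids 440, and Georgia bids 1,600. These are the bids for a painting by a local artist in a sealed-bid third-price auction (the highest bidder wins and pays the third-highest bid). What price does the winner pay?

1,330

Ordered from highest: Nikolai 1,960, then Georgia 1,600, then Hana 1,330, then Wen 440.
Nikolai is the highest bidder, so Nikolai wins.
Under the third-price rule, the price is the third-highest bid: 1,330.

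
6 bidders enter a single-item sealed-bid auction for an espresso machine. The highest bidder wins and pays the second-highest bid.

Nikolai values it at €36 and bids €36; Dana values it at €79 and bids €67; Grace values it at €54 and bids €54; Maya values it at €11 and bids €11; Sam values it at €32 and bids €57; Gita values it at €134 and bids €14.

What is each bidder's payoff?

Nikolai €0, Dana €22, Grace €0, Maya €0, Sam €0, Gita €0.

Sorted high to low: Dana €67, then Sam €57, then Grace €54, then Nikolai €36, then Gita €14, then Maya €11.
Dana has the top bid and wins; the price is the second-highest bid, €57.
Dana's payoff = €79 − €57 = €22. All other bidders lose, so their payoff is 0.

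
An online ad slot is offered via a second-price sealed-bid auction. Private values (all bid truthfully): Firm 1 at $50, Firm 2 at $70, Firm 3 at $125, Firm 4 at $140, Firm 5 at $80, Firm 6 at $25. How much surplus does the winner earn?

Bids in descending order: Firm 4 $140; Firm 3 $125; Firm 5 $80; Firm 2 $70; Firm 1 $50; Firm 6 $25.
Firm 4 wins with the top bid and pays the second-highest, $125.
Surplus = $140 − $125 = $15.

$15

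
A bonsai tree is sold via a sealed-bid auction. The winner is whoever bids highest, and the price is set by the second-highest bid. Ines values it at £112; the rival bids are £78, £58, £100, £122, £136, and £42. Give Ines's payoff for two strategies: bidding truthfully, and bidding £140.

Truthful: £0; alternative: -£24.

The highest competing bid is £136.
Bidding truthfully at £112: the top bid is £136 (a rival), so Ines loses. Payoff = £0.
Bidding £140: Ines has the top bid, wins, and pays the second-highest bid £136. Payoff = £112 − £136 = -£24.
This is the dominant-strategy logic: truthful bidding weakly beats any alternative.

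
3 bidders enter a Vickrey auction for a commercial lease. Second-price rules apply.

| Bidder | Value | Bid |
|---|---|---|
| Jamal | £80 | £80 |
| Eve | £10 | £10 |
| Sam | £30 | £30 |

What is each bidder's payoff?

Jamal £50, Eve £0, Sam £0.

Sorted high to low: Jamal £80; Sam £30; Eve £10.
Jamal has the top bid and wins; the price is the second-highest bid, £30.
Jamal's payoff = £80 − £30 = £50. All other bidders lose, so their payoff is 0.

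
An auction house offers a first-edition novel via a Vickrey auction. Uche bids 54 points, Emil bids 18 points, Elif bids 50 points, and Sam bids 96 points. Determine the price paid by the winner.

Price paid: 54 points.

Ordered from highest: Sam 96 points > Uche 54 points > Elif 50 points > Emil 18 points.
Sam has the highest bid, so Sam wins.
The second-highest bid is 54 points, so that is what Sam pays.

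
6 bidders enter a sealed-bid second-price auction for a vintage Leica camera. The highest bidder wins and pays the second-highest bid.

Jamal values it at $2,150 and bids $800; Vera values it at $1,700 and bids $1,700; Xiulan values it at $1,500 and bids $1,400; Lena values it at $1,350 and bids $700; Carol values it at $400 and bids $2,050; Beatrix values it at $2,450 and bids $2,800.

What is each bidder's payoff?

Jamal $0, Vera $0, Xiulan $0, Lena $0, Carol $0, Beatrix $400.

Sorted high to low: Beatrix $2,800, then Carol $2,050, then Vera $1,700, then Xiulan $1,400, then Jamal $800, then Lena $700.
Beatrix has the top bid and wins; the price is the second-highest bid, $2,050.
Beatrix's payoff = $2,450 − $2,050 = $400. All other bidders lose, so their payoff is 0.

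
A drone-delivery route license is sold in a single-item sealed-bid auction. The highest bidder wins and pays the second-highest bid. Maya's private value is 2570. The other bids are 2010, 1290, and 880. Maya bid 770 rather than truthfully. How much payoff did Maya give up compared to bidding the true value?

The highest competing bid is 2010.
Bidding truthfully at 2570: Maya has the top bid, wins, and pays the second-highest bid 2010. Payoff = 2570 − 2010 = 560.
Bidding 770: the top bid is 2010 (a rival), so Maya loses. Payoff = 0.
Regret = truthful payoff − actual payoff = 560 − 0 = 560.

560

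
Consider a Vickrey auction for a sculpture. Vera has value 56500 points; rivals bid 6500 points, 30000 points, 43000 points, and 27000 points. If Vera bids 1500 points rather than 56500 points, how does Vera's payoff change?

The highest competing bid is 43000 points.
Bidding truthfully at 56500 points: Vera has the top bid, wins, and pays the second-highest bid 43000 points. Payoff = 56500 points − 43000 points = 13500 points.
Bidding 1500 points: the top bid is 43000 points (a rival), so Vera loses. Payoff = 0 points.
Change = 0 points − 13500 points = -13500 points.

-13500 points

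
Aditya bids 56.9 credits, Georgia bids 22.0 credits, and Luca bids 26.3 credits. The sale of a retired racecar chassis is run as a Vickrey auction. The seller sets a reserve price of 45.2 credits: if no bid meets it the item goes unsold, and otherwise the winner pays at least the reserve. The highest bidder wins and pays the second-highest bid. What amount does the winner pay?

Sorted high to low: Aditya 56.9 credits, then Luca 26.3 credits, then Georgia 22.0 credits.
Aditya has the highest bid, so Aditya wins.
The second-highest bid is 26.3 credits, but the reserve 45.2 credits is higher, so the price is the reserve.

45.2 credits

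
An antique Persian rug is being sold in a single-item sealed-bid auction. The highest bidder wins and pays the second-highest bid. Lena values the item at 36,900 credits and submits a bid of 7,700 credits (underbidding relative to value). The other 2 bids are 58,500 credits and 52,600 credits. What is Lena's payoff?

Payoff = 0 credits.

Highest competing bid: 58,500 credits.
Lena's bid 7,700 credits is not the highest, so Lena loses, pays nothing, and earns zero payoff.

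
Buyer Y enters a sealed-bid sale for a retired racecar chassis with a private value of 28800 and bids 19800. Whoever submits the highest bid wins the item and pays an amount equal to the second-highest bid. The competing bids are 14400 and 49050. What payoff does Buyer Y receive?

Highest competing bid: 49050.
Buyer Y's bid 19800 is not the highest, so Buyer Y loses, pays nothing, and earns zero payoff.

Buyer Y's payoff: 0.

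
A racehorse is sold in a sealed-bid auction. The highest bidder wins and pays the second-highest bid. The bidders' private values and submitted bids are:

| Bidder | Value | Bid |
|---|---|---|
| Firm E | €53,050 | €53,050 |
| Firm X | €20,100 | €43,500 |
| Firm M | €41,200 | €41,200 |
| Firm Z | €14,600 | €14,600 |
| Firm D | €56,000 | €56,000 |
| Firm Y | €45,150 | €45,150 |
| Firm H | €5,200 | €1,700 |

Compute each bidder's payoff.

Ordered from highest: Firm D €56,000; Firm E €53,050; Firm Y €45,150; Firm X €43,500; Firm M €41,200; Firm Z €14,600; Firm H €1,700.
Firm D has the top bid and wins; the price is the second-highest bid, €53,050.
Firm D's payoff = €56,000 − €53,050 = €2,950. All other bidders lose, so their payoff is 0.

Firm E €0, Firm X €0, Firm M €0, Firm Z €0, Firm D €2,950, Firm Y €0, Firm H €0.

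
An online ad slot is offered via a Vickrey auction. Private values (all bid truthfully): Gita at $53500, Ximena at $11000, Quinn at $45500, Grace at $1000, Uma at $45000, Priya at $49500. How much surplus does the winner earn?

Ordered from highest: Gita $53500, then Priya $49500, then Quinn $45500, then Uma $45000, then Ximena $11000, then Grace $1000.
Gita wins with the top bid and pays the second-highest, $49500.
Surplus = $53500 − $49500 = $4000.

Winner's surplus: $4000.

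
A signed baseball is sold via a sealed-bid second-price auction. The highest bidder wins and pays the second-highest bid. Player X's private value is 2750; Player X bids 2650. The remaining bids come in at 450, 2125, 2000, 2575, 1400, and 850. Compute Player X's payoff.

Highest competing bid: 2575.
Player X's bid 2650 is the highest overall, so Player X wins and pays the second-highest bid, 2575.
Payoff = value − price = 2750 − 2575 = 175.

175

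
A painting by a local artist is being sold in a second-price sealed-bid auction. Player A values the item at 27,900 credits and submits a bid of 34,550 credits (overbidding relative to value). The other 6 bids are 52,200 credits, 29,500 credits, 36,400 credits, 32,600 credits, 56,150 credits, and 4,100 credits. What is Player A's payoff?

0 credits

Highest competing bid: 56,150 credits.
Player A's bid 34,550 credits is not the highest, so Player A loses, pays nothing, and earns zero payoff.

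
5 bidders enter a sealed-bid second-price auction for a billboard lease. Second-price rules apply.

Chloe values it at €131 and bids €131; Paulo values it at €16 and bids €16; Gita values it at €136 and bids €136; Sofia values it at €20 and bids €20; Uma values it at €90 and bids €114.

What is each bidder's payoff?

Sorted high to low: Gita €136; Chloe €131; Uma €114; Sofia €20; Paulo €16.
Gita has the top bid and wins; the price is the second-highest bid, €131.
Gita's payoff = €136 − €131 = €5. All other bidders lose, so their payoff is 0.

Chloe €0, Paulo €0, Gita €5, Sofia €0, Uma €0.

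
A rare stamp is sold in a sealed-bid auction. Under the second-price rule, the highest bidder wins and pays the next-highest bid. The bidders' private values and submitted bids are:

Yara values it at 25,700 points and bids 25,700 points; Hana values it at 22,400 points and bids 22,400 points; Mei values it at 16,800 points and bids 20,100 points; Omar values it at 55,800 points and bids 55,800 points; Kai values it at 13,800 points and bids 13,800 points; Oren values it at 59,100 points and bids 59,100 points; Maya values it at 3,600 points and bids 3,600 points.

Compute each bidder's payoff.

Sorted high to low: Oren 59,100 points > Omar 55,800 points > Yara 25,700 points > Hana 22,400 points > Mei 20,100 points > Kai 13,800 points > Maya 3,600 points.
Oren has the top bid and wins; the price is the second-highest bid, 55,800 points.
Oren's payoff = 59,100 points − 55,800 points = 3,300 points. All other bidders lose, so their payoff is 0.

Payoffs: Yara 0 points, Hana 0 points, Mei 0 points, Omar 0 points, Kai 0 points, Oren 3,300 points, Maya 0 points.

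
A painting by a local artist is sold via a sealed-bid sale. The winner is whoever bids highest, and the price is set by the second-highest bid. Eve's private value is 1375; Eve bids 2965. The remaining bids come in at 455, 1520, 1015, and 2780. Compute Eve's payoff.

Highest competing bid: 2780.
Eve's bid 2965 is the highest overall, so Eve wins and pays the second-highest bid, 2780.
Payoff = value − price = 1375 − 2780 = -1405.
Overbidding won the item at a price above value — truthful bidding would have avoided this loss.

Payoff = -1405.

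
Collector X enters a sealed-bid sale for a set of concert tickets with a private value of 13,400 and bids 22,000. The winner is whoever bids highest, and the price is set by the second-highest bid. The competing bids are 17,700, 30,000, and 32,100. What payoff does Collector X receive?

Highest competing bid: 32,100.
Collector X's bid 22,000 is not the highest, so Collector X loses, pays nothing, and earns zero payoff.

Payoff = 0.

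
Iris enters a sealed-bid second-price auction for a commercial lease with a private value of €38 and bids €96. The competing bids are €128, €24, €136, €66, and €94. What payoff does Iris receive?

Payoff = €0.

Highest competing bid: €136.
Iris's bid €96 is not the highest, so Iris loses, pays nothing, and earns zero payoff.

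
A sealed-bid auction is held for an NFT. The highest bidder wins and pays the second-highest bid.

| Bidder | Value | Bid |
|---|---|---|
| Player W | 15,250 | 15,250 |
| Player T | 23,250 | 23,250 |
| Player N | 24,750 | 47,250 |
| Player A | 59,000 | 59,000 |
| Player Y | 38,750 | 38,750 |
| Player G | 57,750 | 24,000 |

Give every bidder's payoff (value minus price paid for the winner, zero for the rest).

Payoffs: Player W 0, Player T 0, Player N 0, Player A 11,750, Player Y 0, Player G 0.

Ranking the bids: Player A 59,000 > Player N 47,250 > Player Y 38,750 > Player G 24,000 > Player T 23,250 > Player W 15,250.
Player A has the top bid and wins; the price is the second-highest bid, 47,250.
Player A's payoff = 59,000 − 47,250 = 11,750. All other bidders lose, so their payoff is 0.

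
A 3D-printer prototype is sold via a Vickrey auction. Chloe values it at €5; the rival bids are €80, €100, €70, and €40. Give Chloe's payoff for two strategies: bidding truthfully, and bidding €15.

The highest competing bid is €100.
Bidding truthfully at €5: the top bid is €100 (a rival), so Chloe loses. Payoff = €0.
Bidding €15: the top bid is €100 (a rival), so Chloe loses. Payoff = €0.
The bid only affects whether you win, not the price — here both bids land on the same side of the top rival bid, so the deviation is payoff-neutral.

Truthful: €0; alternative: €0.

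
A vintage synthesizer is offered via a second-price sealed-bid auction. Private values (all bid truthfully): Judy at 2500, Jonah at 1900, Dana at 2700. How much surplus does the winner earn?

Bids in descending order: Dana 2700; Judy 2500; Jonah 1900.
Dana wins with the top bid and pays the second-highest, 2500.
Surplus = 2700 − 2500 = 200.

Surplus = 200.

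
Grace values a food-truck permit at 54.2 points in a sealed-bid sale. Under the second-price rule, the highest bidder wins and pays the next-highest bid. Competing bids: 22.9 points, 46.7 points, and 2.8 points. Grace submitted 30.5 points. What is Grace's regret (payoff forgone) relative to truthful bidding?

Payoff forgone: 7.5 points.

The highest competing bid is 46.7 points.
Bidding truthfully at 54.2 points: Grace has the top bid, wins, and pays the second-highest bid 46.7 points. Payoff = 54.2 points − 46.7 points = 7.5 points.
Bidding 30.5 points: the top bid is 46.7 points (a rival), so Grace loses. Payoff = 0.0 points.
Regret = truthful payoff − actual payoff = 7.5 points − 0.0 points = 7.5 points.
This is the dominant-strategy logic: truthful bidding weakly beats any alternative.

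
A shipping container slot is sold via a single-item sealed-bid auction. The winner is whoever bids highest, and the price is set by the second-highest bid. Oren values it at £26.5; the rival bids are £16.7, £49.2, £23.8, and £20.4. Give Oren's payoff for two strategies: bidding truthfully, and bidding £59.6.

The highest competing bid is £49.2.
Bidding truthfully at £26.5: the top bid is £49.2 (a rival), so Oren loses. Payoff = £0.0.
Bidding £59.6: Oren has the top bid, wins, and pays the second-highest bid £49.2. Payoff = £26.5 − £49.2 = -£22.7.
Deviating from a truthful bid can only lose payoff in a second-price auction — never gain.

(a) £0.0  (b) -£22.7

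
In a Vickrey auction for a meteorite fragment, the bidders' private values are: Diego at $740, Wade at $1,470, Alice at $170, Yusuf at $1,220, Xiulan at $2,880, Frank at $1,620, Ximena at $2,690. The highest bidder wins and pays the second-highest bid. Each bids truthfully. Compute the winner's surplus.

Surplus = $190.

Bids in descending order: Xiulan $2,880; Ximena $2,690; Frank $1,620; Wade $1,470; Yusuf $1,220; Diego $740; Alice $170.
Xiulan wins with the top bid and pays the second-highest, $2,690.
Surplus = $2,880 − $2,690 = $190.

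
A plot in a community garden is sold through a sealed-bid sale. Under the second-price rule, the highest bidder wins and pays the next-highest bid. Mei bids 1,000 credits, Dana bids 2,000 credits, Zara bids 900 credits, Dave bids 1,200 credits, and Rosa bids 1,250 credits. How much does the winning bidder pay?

Ordered from highest: Dana 2,000 credits > Rosa 1,250 credits > Dave 1,200 credits > Mei 1,000 credits > Zara 900 credits.
Dana has the highest bid, so Dana wins.
The second-highest bid is 1,250 credits, so that is what Dana pays.

1,250 credits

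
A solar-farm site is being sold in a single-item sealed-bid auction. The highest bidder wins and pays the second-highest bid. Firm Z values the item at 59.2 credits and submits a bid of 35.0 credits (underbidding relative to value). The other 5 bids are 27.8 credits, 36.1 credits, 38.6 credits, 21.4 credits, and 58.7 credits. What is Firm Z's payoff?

Highest competing bid: 58.7 credits.
Firm Z's bid 35.0 credits is not the highest, so Firm Z loses, pays nothing, and earns zero payoff.

Firm Z's payoff: 0.0 credits.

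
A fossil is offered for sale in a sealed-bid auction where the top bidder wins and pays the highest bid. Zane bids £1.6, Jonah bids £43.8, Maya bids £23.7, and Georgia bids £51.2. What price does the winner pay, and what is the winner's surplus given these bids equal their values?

Sorted high to low: Georgia £51.2 > Jonah £43.8 > Maya £23.7 > Zane £1.6.
Georgia is the highest bidder, so Georgia wins.
Under the first-price rule, the price is the highest bid: £51.2.
Surplus = £51.2 − £51.2 = £0.0.

The winner pays £51.2 for a surplus of £0.0.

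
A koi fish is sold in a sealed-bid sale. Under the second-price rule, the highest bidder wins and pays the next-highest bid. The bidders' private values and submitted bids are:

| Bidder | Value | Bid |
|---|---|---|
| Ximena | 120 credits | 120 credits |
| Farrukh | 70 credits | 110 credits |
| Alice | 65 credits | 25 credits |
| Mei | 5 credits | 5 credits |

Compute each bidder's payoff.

Ximena 10 credits, Farrukh 0 credits, Alice 0 credits, Mei 0 credits.

Bids in descending order: Ximena 120 credits > Farrukh 110 credits > Alice 25 credits > Mei 5 credits.
Ximena has the top bid and wins; the price is the second-highest bid, 110 credits.
Ximena's payoff = 120 credits − 110 credits = 10 credits. All other bidders lose, so their payoff is 0.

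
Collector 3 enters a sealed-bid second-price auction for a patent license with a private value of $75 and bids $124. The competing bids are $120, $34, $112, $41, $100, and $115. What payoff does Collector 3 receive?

Highest competing bid: $120.
Collector 3's bid $124 is the highest overall, so Collector 3 wins and pays the second-highest bid, $120.
Payoff = value − price = $75 − $120 = -$45.
Overbidding won the item at a price above value — truthful bidding would have avoided this loss.

The bidder's payoff: -$45.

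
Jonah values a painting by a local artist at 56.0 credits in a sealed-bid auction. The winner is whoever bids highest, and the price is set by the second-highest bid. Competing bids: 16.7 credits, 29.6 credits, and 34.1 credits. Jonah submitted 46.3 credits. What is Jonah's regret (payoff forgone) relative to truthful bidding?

The highest competing bid is 34.1 credits.
Bidding truthfully at 56.0 credits: Jonah has the top bid, wins, and pays the second-highest bid 34.1 credits. Payoff = 56.0 credits − 34.1 credits = 21.9 credits.
Bidding 46.3 credits: Jonah has the top bid, wins, and pays the second-highest bid 34.1 credits. Payoff = 56.0 credits − 34.1 credits = 21.9 credits.
Regret = truthful payoff − actual payoff = 21.9 credits − 21.9 credits = 0.0 credits.
The bid only affects whether you win, not the price — here both bids land on the same side of the top rival bid, so the deviation is payoff-neutral.

0.0 credits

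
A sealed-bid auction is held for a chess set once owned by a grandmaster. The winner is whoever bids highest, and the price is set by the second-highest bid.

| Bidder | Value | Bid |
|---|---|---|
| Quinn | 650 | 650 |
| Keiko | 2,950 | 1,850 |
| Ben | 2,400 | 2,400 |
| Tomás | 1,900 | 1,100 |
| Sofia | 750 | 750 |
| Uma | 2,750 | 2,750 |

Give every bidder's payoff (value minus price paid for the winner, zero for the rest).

Payoffs: Quinn 0, Keiko 0, Ben 0, Tomás 0, Sofia 0, Uma 350.

Sorted high to low: Uma 2,750 > Ben 2,400 > Keiko 1,850 > Tomás 1,100 > Sofia 750 > Quinn 650.
Uma has the top bid and wins; the price is the second-highest bid, 2,400.
Uma's payoff = 2,750 − 2,400 = 350. All other bidders lose, so their payoff is 0.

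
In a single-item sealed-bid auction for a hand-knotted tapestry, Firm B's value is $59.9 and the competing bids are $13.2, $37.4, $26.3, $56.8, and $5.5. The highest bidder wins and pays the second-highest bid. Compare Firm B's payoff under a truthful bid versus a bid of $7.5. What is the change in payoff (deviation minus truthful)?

The highest competing bid is $56.8.
Bidding truthfully at $59.9: Firm B has the top bid, wins, and pays the second-highest bid $56.8. Payoff = $59.9 − $56.8 = $3.1.
Bidding $7.5: the top bid is $56.8 (a rival), so Firm B loses. Payoff = $0.0.
Change = $0.0 − $3.1 = -$3.1.
This is the dominant-strategy logic: truthful bidding weakly beats any alternative.

Change in payoff: -$3.1.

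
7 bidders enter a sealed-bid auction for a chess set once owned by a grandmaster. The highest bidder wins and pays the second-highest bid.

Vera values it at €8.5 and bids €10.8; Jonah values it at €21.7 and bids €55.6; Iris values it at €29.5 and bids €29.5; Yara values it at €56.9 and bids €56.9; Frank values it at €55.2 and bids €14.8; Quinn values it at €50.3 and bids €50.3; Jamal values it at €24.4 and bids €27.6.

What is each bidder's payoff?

Ordered from highest: Yara €56.9 > Jonah €55.6 > Quinn €50.3 > Iris €29.5 > Jamal €27.6 > Frank €14.8 > Vera €10.8.
Yara has the top bid and wins; the price is the second-highest bid, €55.6.
Yara's payoff = €56.9 − €55.6 = €1.3. All other bidders lose, so their payoff is 0.

Vera €0.0, Jonah €0.0, Iris €0.0, Yara €1.3, Frank €0.0, Quinn €0.0, Jamal €0.0.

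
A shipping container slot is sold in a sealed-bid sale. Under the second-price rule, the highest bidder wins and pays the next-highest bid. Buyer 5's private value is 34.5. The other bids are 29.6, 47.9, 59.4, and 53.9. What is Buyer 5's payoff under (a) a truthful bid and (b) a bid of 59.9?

(a) 0.0  (b) -24.9

The highest competing bid is 59.4.
Bidding truthfully at 34.5: the top bid is 59.4 (a rival), so Buyer 5 loses. Payoff = 0.0.
Bidding 59.9: Buyer 5 has the top bid, wins, and pays the second-highest bid 59.4. Payoff = 34.5 − 59.4 = -24.9.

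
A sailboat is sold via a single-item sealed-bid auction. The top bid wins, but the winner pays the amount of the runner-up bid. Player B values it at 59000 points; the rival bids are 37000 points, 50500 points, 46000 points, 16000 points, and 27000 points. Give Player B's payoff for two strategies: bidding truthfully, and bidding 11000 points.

The highest competing bid is 50500 points.
Bidding truthfully at 59000 points: Player B has the top bid, wins, and pays the second-highest bid 50500 points. Payoff = 59000 points − 50500 points = 8500 points.
Bidding 11000 points: the top bid is 50500 points (a rival), so Player B loses. Payoff = 0 points.

Truthful: 8500 points; alternative: 0 points.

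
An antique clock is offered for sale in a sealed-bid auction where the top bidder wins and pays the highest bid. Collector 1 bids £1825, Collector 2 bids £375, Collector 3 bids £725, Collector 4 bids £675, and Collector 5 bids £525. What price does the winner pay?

£1825

Ordered from highest: Collector 1 £1825; Collector 3 £725; Collector 4 £675; Collector 5 £525; Collector 2 £375.
Collector 1 is the highest bidder, so Collector 1 wins.
Under the first-price rule, the price is the highest bid: £1825.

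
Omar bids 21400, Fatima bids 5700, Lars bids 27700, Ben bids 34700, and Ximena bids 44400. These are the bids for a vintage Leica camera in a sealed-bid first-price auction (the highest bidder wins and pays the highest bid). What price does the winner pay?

Price paid: 44400.

Ranking the bids: Ximena 44400; Ben 34700; Lars 27700; Omar 21400; Fatima 5700.
Ximena is the highest bidder, so Ximena wins.
Under the first-price rule, the price is the highest bid: 44400.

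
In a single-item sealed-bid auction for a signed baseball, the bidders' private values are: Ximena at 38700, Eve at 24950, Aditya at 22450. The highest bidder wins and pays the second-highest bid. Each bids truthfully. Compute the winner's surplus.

Bids in descending order: Ximena 38700; Eve 24950; Aditya 22450.
Ximena wins with the top bid and pays the second-highest, 24950.
Surplus = 38700 − 24950 = 13750.

Winner's surplus: 13750.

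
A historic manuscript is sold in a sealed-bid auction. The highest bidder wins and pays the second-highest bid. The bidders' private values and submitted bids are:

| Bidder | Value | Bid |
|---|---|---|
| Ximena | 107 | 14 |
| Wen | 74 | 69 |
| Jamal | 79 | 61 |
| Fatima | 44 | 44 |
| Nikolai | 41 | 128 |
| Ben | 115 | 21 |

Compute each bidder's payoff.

Bids in descending order: Nikolai 128; Wen 69; Jamal 61; Fatima 44; Ben 21; Ximena 14.
Nikolai has the top bid and wins; the price is the second-highest bid, 69.
Nikolai's payoff = 41 − 69 = -28. All other bidders lose, so their payoff is 0.

Ximena 0, Wen 0, Jamal 0, Fatima 0, Nikolai -28, Ben 0.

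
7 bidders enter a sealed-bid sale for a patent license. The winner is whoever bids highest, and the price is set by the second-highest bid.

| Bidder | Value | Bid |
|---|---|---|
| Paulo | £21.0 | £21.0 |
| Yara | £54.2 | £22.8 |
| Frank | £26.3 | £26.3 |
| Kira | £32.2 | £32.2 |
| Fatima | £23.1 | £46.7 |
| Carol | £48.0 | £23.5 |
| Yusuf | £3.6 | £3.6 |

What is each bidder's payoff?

Payoffs: Paulo £0.0, Yara £0.0, Frank £0.0, Kira £0.0, Fatima -£9.1, Carol £0.0, Yusuf £0.0.

Ordered from highest: Fatima £46.7, then Kira £32.2, then Frank £26.3, then Carol £23.5, then Yara £22.8, then Paulo £21.0, then Yusuf £3.6.
Fatima has the top bid and wins; the price is the second-highest bid, £32.2.
Fatima's payoff = £23.1 − £32.2 = -£9.1. All other bidders lose, so their payoff is 0.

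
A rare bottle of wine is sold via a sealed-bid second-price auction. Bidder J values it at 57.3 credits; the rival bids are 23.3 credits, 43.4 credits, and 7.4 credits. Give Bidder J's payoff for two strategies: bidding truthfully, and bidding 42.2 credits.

(a) 13.9 credits  (b) 0.0 credits

The highest competing bid is 43.4 credits.
Bidding truthfully at 57.3 credits: Bidder J has the top bid, wins, and pays the second-highest bid 43.4 credits. Payoff = 57.3 credits − 43.4 credits = 13.9 credits.
Bidding 42.2 credits: the top bid is 43.4 credits (a rival), so Bidder J loses. Payoff = 0.0 credits.
This is the dominant-strategy logic: truthful bidding weakly beats any alternative.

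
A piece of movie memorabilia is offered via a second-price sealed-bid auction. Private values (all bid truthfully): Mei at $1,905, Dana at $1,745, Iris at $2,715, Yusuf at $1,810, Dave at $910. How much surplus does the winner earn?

Surplus = $810.

Ranking the bids: Iris $2,715, then Mei $1,905, then Yusuf $1,810, then Dana $1,745, then Dave $910.
Iris wins with the top bid and pays the second-highest, $1,905.
Surplus = $2,715 − $1,905 = $810.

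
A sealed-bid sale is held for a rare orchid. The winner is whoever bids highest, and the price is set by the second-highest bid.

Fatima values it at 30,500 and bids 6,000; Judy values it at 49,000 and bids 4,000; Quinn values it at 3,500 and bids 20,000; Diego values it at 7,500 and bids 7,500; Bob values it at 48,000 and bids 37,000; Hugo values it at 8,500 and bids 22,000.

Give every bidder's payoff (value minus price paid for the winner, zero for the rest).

Ranking the bids: Bob 37,000, then Hugo 22,000, then Quinn 20,000, then Diego 7,500, then Fatima 6,000, then Judy 4,000.
Bob has the top bid and wins; the price is the second-highest bid, 22,000.
Bob's payoff = 48,000 − 22,000 = 26,000. All other bidders lose, so their payoff is 0.

Payoffs: Fatima 0, Judy 0, Quinn 0, Diego 0, Bob 26,000, Hugo 0.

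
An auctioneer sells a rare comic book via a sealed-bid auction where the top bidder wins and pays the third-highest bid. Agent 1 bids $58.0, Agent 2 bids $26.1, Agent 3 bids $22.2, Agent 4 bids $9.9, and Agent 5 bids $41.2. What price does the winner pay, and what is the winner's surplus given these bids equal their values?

Ordered from highest: Agent 1 $58.0 > Agent 5 $41.2 > Agent 2 $26.1 > Agent 3 $22.2 > Agent 4 $9.9.
Agent 1 is the highest bidder, so Agent 1 wins.
Under the third-price rule, the price is the third-highest bid: $26.1.
Surplus = $58.0 − $26.1 = $31.9.

Price $26.1; surplus $31.9.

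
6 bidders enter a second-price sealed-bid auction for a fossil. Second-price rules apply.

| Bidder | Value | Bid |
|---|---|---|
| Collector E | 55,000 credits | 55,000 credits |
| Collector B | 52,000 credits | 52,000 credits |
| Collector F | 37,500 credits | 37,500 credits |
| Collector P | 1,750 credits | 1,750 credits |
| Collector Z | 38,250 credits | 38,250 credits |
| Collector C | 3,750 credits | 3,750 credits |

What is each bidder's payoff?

Bids in descending order: Collector E 55,000 credits; Collector B 52,000 credits; Collector Z 38,250 credits; Collector F 37,500 credits; Collector C 3,750 credits; Collector P 1,750 credits.
Collector E has the top bid and wins; the price is the second-highest bid, 52,000 credits.
Collector E's payoff = 55,000 credits − 52,000 credits = 3,000 credits. All other bidders lose, so their payoff is 0.

Collector E 3,000 credits, Collector B 0 credits, Collector F 0 credits, Collector P 0 credits, Collector Z 0 credits, Collector C 0 credits.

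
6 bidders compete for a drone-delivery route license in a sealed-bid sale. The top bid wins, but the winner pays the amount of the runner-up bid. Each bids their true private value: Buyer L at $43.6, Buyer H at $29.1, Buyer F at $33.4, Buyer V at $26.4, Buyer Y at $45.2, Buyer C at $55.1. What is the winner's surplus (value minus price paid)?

Ranking the bids: Buyer C $55.1 > Buyer Y $45.2 > Buyer L $43.6 > Buyer F $33.4 > Buyer H $29.1 > Buyer V $26.4.
Buyer C wins with the top bid and pays the second-highest, $45.2.
Surplus = $55.1 − $45.2 = $9.9.

$9.9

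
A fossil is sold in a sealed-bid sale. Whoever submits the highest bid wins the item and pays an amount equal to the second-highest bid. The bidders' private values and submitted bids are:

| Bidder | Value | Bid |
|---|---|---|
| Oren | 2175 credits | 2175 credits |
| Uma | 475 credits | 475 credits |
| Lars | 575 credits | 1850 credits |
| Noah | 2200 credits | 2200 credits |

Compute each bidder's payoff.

Oren 0 credits, Uma 0 credits, Lars 0 credits, Noah 25 credits.

Ordered from highest: Noah 2200 credits; Oren 2175 credits; Lars 1850 credits; Uma 475 credits.
Noah has the top bid and wins; the price is the second-highest bid, 2175 credits.
Noah's payoff = 2200 credits − 2175 credits = 25 credits. All other bidders lose, so their payoff is 0.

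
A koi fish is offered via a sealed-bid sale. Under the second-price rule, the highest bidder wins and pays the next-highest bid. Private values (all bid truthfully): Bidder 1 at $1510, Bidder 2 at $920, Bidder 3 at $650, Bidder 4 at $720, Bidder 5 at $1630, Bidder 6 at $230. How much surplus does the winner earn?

Ordered from highest: Bidder 5 $1630 > Bidder 1 $1510 > Bidder 2 $920 > Bidder 4 $720 > Bidder 3 $650 > Bidder 6 $230.
Bidder 5 wins with the top bid and pays the second-highest, $1510.
Surplus = $1630 − $1510 = $120.

Winner's surplus: $120.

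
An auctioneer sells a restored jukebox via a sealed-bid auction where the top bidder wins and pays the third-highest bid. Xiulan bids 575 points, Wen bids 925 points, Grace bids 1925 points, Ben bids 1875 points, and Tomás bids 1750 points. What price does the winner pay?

Ordered from highest: Grace 1925 points, then Ben 1875 points, then Tomás 1750 points, then Wen 925 points, then Xiulan 575 points.
Grace is the highest bidder, so Grace wins.
Under the third-price rule, the price is the third-highest bid: 1750 points.

1750 points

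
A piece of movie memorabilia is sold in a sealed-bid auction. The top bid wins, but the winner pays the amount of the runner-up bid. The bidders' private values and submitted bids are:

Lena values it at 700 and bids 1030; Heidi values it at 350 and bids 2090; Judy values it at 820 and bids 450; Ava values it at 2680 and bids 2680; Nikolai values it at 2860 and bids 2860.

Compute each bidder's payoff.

Ranking the bids: Nikolai 2860; Ava 2680; Heidi 2090; Lena 1030; Judy 450.
Nikolai has the top bid and wins; the price is the second-highest bid, 2680.
Nikolai's payoff = 2860 − 2680 = 180. All other bidders lose, so their payoff is 0.

Lena 0, Heidi 0, Judy 0, Ava 0, Nikolai 180.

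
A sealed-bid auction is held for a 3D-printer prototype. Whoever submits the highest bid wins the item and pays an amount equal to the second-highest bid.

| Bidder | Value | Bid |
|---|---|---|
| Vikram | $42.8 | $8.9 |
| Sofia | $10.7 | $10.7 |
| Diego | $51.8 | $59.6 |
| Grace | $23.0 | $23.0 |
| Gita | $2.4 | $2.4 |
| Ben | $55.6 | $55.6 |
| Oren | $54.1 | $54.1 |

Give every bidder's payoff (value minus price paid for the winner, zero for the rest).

Ranking the bids: Diego $59.6, then Ben $55.6, then Oren $54.1, then Grace $23.0, then Sofia $10.7, then Vikram $8.9, then Gita $2.4.
Diego has the top bid and wins; the price is the second-highest bid, $55.6.
Diego's payoff = $51.8 − $55.6 = -$3.8. All other bidders lose, so their payoff is 0.

Payoffs: Vikram $0.0, Sofia $0.0, Diego -$3.8, Grace $0.0, Gita $0.0, Ben $0.0, Oren $0.0.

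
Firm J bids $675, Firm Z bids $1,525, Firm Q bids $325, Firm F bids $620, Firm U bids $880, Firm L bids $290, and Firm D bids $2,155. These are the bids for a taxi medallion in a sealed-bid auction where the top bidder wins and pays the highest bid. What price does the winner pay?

Ranking the bids: Firm D $2,155, then Firm Z $1,525, then Firm U $880, then Firm J $675, then Firm F $620, then Firm Q $325, then Firm L $290.
Firm D is the highest bidder, so Firm D wins.
Under the first-price rule, the price is the highest bid: $2,155.

The winner pays $2,155.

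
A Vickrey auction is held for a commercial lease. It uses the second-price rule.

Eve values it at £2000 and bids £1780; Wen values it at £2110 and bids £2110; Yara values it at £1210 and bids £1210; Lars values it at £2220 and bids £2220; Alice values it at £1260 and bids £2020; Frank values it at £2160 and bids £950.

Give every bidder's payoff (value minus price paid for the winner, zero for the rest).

Ranking the bids: Lars £2220 > Wen £2110 > Alice £2020 > Eve £1780 > Yara £1210 > Frank £950.
Lars has the top bid and wins; the price is the second-highest bid, £2110.
Lars's payoff = £2220 − £2110 = £110. All other bidders lose, so their payoff is 0.

Payoffs: Eve £0, Wen £0, Yara £0, Lars £110, Alice £0, Frank £0.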